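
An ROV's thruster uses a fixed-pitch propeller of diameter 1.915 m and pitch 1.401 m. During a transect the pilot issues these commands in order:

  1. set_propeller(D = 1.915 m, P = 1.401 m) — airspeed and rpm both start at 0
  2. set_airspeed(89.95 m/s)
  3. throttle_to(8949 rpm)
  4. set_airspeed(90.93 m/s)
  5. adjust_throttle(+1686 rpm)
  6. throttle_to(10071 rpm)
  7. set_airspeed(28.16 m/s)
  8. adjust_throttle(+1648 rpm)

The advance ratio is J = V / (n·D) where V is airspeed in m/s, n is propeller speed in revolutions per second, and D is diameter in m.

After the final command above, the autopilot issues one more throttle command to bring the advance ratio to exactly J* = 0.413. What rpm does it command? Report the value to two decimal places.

set_propeller: D = 1.915 m, P = 1.401 m (p = P/D = 0.731593); state ← (V=0, rpm=0)
set_airspeed(89.95): V ← 89.95 m/s
throttle_to(8949): rpm ← 8949
set_airspeed(90.93): V ← 90.93 m/s
adjust_throttle(+1686): rpm ← 8949 +1686 = 10635
throttle_to(10071): rpm ← 10071
set_airspeed(28.16): V ← 28.16 m/s
adjust_throttle(+1648): rpm ← 10071 +1648 = 11719
final state: V = 28.16 m/s, rpm = 11719 → n = rpm/60 = 195.316667 rev/s
target J* = 0.413; solve J* = V/(n·D) for n: n = V/(J*·D) = 28.16/(0.413 × 1.915) = 35.605232 rev/s
rpm = 60·n = 2136.313923

rpm = 2136.31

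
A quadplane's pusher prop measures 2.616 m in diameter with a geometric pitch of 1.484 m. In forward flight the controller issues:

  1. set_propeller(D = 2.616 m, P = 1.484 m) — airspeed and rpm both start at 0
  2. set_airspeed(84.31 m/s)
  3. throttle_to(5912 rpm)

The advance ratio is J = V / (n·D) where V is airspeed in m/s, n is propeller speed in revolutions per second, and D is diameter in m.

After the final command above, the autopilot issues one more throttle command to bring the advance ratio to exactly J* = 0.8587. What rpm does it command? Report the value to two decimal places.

set_propeller: D = 2.616 m, P = 1.484 m (p = P/D = 0.567278); state ← (V=0, rpm=0)
set_airspeed(84.31): V ← 84.31 m/s
throttle_to(5912): rpm ← 5912
final state: V = 84.31 m/s, rpm = 5912 → n = rpm/60 = 98.533333 rev/s
target J* = 0.8587; solve J* = V/(n·D) for n: n = V/(J*·D) = 84.31/(0.8587 × 2.616) = 37.531843 rev/s
rpm = 60·n = 2251.910558

rpm = 2251.91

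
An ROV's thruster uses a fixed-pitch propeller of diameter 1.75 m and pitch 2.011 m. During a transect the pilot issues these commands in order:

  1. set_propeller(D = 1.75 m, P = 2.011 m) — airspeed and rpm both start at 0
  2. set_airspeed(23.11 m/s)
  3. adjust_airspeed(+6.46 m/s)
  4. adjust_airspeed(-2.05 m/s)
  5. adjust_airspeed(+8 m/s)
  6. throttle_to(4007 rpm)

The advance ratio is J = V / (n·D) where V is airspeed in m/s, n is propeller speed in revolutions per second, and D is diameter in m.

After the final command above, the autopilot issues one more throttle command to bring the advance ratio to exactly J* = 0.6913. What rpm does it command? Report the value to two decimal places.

set_propeller: D = 1.75 m, P = 2.011 m (p = P/D = 1.149143); state ← (V=0, rpm=0)
set_airspeed(23.11): V ← 23.11 m/s
adjust_airspeed(+6.46): V ← 23.11 +6.46 = 29.57 m/s
adjust_airspeed(-2.05): V ← 29.57 -2.05 = 27.52 m/s
adjust_airspeed(+8): V ← 27.52 +8 = 35.52 m/s
throttle_to(4007): rpm ← 4007
final state: V = 35.52 m/s, rpm = 4007 → n = rpm/60 = 66.783333 rev/s
target J* = 0.6913; solve J* = V/(n·D) for n: n = V/(J*·D) = 35.52/(0.6913 × 1.75) = 29.360832 rev/s
rpm = 60·n = 1761.649894

rpm = 1761.65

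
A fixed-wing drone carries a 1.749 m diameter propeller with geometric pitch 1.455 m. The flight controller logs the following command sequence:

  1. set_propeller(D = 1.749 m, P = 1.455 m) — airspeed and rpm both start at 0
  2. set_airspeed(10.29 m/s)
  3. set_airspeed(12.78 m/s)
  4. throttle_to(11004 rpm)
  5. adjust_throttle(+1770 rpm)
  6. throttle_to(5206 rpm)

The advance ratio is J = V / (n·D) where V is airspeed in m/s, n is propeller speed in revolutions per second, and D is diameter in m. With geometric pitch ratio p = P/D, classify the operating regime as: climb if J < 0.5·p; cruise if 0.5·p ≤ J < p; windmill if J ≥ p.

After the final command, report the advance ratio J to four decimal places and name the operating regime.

set_propeller: D = 1.749 m, P = 1.455 m (p = P/D = 0.831904); state ← (V=0, rpm=0)
set_airspeed(10.29): V ← 10.29 m/s
set_airspeed(12.78): V ← 12.78 m/s
throttle_to(11004): rpm ← 11004
adjust_throttle(+1770): rpm ← 11004 +1770 = 12774
throttle_to(5206): rpm ← 5206
final state: V = 12.78 m/s, rpm = 5206 → n = rpm/60 = 86.766667 rev/s
J = V / (n·D) = 12.78 / (86.766667 × 1.749) = 0.084215
regime bands: climb J<0.4160 | cruise [0.4160, 0.8319) | windmill J≥0.8319
J = 0.0842 → climb

J = 0.0842, regime = climb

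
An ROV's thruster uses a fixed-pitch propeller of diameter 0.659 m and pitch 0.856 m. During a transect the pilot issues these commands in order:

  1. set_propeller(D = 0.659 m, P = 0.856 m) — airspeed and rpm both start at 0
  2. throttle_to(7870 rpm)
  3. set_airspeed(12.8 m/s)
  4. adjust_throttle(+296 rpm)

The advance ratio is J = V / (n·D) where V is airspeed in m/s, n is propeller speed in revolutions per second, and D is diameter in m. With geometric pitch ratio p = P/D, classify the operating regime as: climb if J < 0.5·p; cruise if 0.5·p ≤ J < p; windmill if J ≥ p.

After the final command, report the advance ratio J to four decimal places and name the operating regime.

set_propeller: D = 0.659 m, P = 0.856 m (p = P/D = 1.298938); state ← (V=0, rpm=0)
throttle_to(7870): rpm ← 7870
set_airspeed(12.8): V ← 12.8 m/s
adjust_throttle(+296): rpm ← 7870 +296 = 8166
final state: V = 12.8 m/s, rpm = 8166 → n = rpm/60 = 136.100000 rev/s
J = V / (n·D) = 12.8 / (136.100000 × 0.659) = 0.142714
regime bands: climb J<0.6495 | cruise [0.6495, 1.2989) | windmill J≥1.2989
J = 0.1427 → climb

J = 0.1427, regime = climb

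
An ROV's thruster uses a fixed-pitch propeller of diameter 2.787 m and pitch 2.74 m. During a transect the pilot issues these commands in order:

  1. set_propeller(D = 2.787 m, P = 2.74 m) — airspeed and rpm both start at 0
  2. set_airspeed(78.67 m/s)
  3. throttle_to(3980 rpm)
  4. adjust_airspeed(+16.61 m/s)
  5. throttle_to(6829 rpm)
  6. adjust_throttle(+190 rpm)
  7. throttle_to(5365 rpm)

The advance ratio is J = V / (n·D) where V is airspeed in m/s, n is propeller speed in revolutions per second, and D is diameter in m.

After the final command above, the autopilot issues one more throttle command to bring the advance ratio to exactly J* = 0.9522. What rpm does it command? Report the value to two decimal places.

set_propeller: D = 2.787 m, P = 2.74 m (p = P/D = 0.983136); state ← (V=0, rpm=0)
set_airspeed(78.67): V ← 78.67 m/s
throttle_to(3980): rpm ← 3980
adjust_airspeed(+16.61): V ← 78.67 +16.61 = 95.28 m/s
throttle_to(6829): rpm ← 6829
adjust_throttle(+190): rpm ← 6829 +190 = 7019
throttle_to(5365): rpm ← 5365
final state: V = 95.28 m/s, rpm = 5365 → n = rpm/60 = 89.416667 rev/s
target J* = 0.9522; solve J* = V/(n·D) for n: n = V/(J*·D) = 95.28/(0.9522 × 2.787) = 35.903485 rev/s
rpm = 60·n = 2154.209084

rpm = 2154.21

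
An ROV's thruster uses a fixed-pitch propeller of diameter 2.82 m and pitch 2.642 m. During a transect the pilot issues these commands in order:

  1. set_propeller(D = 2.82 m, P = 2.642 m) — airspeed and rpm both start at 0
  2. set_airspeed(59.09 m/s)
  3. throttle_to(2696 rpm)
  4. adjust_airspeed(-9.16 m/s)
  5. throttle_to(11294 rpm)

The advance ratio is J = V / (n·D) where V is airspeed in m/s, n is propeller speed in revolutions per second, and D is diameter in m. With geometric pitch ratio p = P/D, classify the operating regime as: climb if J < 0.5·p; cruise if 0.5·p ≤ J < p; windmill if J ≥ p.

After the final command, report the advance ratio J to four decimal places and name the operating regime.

set_propeller: D = 2.82 m, P = 2.642 m (p = P/D = 0.936879); state ← (V=0, rpm=0)
set_airspeed(59.09): V ← 59.09 m/s
throttle_to(2696): rpm ← 2696
adjust_airspeed(-9.16): V ← 59.09 -9.16 = 49.93 m/s
throttle_to(11294): rpm ← 11294
final state: V = 49.93 m/s, rpm = 11294 → n = rpm/60 = 188.233333 rev/s
J = V / (n·D) = 49.93 / (188.233333 × 2.82) = 0.094062
regime bands: climb J<0.4684 | cruise [0.4684, 0.9369) | windmill J≥0.9369
J = 0.0941 → climb

J = 0.0941, regime = climb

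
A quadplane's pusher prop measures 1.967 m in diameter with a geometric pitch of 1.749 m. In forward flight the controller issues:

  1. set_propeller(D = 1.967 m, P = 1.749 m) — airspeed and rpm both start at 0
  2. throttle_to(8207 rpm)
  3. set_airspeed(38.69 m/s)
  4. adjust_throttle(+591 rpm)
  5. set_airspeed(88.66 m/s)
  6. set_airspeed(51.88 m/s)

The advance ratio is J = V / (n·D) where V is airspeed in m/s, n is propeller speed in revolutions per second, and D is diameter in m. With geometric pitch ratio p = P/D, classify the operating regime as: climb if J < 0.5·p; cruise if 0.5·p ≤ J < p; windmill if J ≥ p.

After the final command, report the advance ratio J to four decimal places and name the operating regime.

J = 0.1799, regime = climb

set_propeller: D = 1.967 m, P = 1.749 m (p = P/D = 0.889171); state ← (V=0, rpm=0)
throttle_to(8207): rpm ← 8207
set_airspeed(38.69): V ← 38.69 m/s
adjust_throttle(+591): rpm ← 8207 +591 = 8798
set_airspeed(88.66): V ← 88.66 m/s
set_airspeed(51.88): V ← 51.88 m/s
final state: V = 51.88 m/s, rpm = 8798 → n = rpm/60 = 146.633333 rev/s
J = V / (n·D) = 51.88 / (146.633333 × 1.967) = 0.179872
regime bands: climb J<0.4446 | cruise [0.4446, 0.8892) | windmill J≥0.8892
J = 0.1799 → climb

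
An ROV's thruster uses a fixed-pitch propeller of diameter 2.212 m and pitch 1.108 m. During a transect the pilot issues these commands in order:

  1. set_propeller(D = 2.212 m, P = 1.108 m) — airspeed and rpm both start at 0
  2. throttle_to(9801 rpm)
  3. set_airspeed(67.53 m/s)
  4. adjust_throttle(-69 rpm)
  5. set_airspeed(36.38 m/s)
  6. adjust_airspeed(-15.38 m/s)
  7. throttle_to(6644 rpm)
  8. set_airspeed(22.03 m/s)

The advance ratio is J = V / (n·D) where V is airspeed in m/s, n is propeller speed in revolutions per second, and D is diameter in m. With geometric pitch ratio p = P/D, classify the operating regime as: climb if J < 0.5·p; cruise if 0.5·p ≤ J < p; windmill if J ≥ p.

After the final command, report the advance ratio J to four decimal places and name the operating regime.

set_propeller: D = 2.212 m, P = 1.108 m (p = P/D = 0.500904); state ← (V=0, rpm=0)
throttle_to(9801): rpm ← 9801
set_airspeed(67.53): V ← 67.53 m/s
adjust_throttle(-69): rpm ← 9801 -69 = 9732
set_airspeed(36.38): V ← 36.38 m/s
adjust_airspeed(-15.38): V ← 36.38 -15.38 = 21 m/s
throttle_to(6644): rpm ← 6644
set_airspeed(22.03): V ← 22.03 m/s
final state: V = 22.03 m/s, rpm = 6644 → n = rpm/60 = 110.733333 rev/s
J = V / (n·D) = 22.03 / (110.733333 × 2.212) = 0.089940
regime bands: climb J<0.2505 | cruise [0.2505, 0.5009) | windmill J≥0.5009
J = 0.0899 → climb

J = 0.0899, regime = climb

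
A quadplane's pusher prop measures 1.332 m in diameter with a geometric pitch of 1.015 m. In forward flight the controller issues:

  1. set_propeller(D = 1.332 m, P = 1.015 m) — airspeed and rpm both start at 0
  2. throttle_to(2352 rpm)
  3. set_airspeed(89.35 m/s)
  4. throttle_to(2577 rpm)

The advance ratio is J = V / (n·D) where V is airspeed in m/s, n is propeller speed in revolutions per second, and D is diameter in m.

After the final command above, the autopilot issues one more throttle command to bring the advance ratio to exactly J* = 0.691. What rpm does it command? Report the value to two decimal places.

rpm = 5824.57

set_propeller: D = 1.332 m, P = 1.015 m (p = P/D = 0.762012); state ← (V=0, rpm=0)
throttle_to(2352): rpm ← 2352
set_airspeed(89.35): V ← 89.35 m/s
throttle_to(2577): rpm ← 2577
final state: V = 89.35 m/s, rpm = 2577 → n = rpm/60 = 42.950000 rev/s
target J* = 0.691; solve J* = V/(n·D) for n: n = V/(J*·D) = 89.35/(0.691 × 1.332) = 97.076092 rev/s
rpm = 60·n = 5824.565521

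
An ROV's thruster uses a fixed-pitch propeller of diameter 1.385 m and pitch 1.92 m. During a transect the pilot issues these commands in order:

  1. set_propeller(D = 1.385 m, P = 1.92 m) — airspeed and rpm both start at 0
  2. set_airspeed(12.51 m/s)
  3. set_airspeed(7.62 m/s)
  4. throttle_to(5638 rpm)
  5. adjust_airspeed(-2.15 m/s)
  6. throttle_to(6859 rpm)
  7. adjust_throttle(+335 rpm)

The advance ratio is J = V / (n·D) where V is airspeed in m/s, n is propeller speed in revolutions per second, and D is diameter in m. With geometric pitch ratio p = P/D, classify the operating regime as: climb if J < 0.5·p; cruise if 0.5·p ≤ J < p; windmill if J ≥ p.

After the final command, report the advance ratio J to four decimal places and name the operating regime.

set_propeller: D = 1.385 m, P = 1.92 m (p = P/D = 1.386282); state ← (V=0, rpm=0)
set_airspeed(12.51): V ← 12.51 m/s
set_airspeed(7.62): V ← 7.62 m/s
throttle_to(5638): rpm ← 5638
adjust_airspeed(-2.15): V ← 7.62 -2.15 = 5.47 m/s
throttle_to(6859): rpm ← 6859
adjust_throttle(+335): rpm ← 6859 +335 = 7194
final state: V = 5.47 m/s, rpm = 7194 → n = rpm/60 = 119.900000 rev/s
J = V / (n·D) = 5.47 / (119.900000 × 1.385) = 0.032940
regime bands: climb J<0.6931 | cruise [0.6931, 1.3863) | windmill J≥1.3863
J = 0.0329 → climb

J = 0.0329, regime = climb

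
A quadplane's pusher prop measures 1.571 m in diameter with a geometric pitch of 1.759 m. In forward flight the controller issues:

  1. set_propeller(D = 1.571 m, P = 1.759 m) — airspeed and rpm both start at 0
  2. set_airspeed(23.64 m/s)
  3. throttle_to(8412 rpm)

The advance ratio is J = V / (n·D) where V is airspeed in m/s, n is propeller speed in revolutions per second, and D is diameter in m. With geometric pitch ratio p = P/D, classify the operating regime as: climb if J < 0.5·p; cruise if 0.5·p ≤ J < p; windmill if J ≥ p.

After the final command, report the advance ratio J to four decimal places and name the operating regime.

set_propeller: D = 1.571 m, P = 1.759 m (p = P/D = 1.119669); state ← (V=0, rpm=0)
set_airspeed(23.64): V ← 23.64 m/s
throttle_to(8412): rpm ← 8412
final state: V = 23.64 m/s, rpm = 8412 → n = rpm/60 = 140.200000 rev/s
J = V / (n·D) = 23.64 / (140.200000 × 1.571) = 0.107331
regime bands: climb J<0.5598 | cruise [0.5598, 1.1197) | windmill J≥1.1197
J = 0.1073 → climb

J = 0.1073, regime = climb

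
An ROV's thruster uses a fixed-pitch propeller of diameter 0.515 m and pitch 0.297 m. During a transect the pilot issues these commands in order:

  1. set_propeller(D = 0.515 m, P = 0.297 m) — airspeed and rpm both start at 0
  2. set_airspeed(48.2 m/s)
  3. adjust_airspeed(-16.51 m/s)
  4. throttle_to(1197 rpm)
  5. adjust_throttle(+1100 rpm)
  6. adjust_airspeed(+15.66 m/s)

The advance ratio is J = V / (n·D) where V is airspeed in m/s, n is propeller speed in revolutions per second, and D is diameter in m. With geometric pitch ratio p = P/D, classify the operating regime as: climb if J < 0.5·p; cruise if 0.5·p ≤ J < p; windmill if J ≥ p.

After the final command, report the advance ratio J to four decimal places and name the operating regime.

set_propeller: D = 0.515 m, P = 0.297 m (p = P/D = 0.576699); state ← (V=0, rpm=0)
set_airspeed(48.2): V ← 48.2 m/s
adjust_airspeed(-16.51): V ← 48.2 -16.51 = 31.69 m/s
throttle_to(1197): rpm ← 1197
adjust_throttle(+1100): rpm ← 1197 +1100 = 2297
adjust_airspeed(+15.66): V ← 31.69 +15.66 = 47.35 m/s
final state: V = 47.35 m/s, rpm = 2297 → n = rpm/60 = 38.283333 rev/s
J = V / (n·D) = 47.35 / (38.283333 × 0.515) = 2.401613
regime bands: climb J<0.2883 | cruise [0.2883, 0.5767) | windmill J≥0.5767
J = 2.4016 → windmill

J = 2.4016, regime = windmill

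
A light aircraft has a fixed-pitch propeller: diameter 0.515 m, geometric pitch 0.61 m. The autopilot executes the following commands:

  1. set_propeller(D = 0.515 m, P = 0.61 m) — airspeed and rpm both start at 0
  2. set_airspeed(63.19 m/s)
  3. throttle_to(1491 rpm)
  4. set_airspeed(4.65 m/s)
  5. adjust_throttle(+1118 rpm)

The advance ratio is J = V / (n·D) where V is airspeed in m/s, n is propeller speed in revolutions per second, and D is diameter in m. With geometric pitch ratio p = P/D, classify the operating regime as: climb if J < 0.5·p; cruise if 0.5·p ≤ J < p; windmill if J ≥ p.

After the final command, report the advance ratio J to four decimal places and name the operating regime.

set_propeller: D = 0.515 m, P = 0.61 m (p = P/D = 1.184466); state ← (V=0, rpm=0)
set_airspeed(63.19): V ← 63.19 m/s
throttle_to(1491): rpm ← 1491
set_airspeed(4.65): V ← 4.65 m/s
adjust_throttle(+1118): rpm ← 1491 +1118 = 2609
final state: V = 4.65 m/s, rpm = 2609 → n = rpm/60 = 43.483333 rev/s
J = V / (n·D) = 4.65 / (43.483333 × 0.515) = 0.207646
regime bands: climb J<0.5922 | cruise [0.5922, 1.1845) | windmill J≥1.1845
J = 0.2076 → climb

J = 0.2076, regime = climb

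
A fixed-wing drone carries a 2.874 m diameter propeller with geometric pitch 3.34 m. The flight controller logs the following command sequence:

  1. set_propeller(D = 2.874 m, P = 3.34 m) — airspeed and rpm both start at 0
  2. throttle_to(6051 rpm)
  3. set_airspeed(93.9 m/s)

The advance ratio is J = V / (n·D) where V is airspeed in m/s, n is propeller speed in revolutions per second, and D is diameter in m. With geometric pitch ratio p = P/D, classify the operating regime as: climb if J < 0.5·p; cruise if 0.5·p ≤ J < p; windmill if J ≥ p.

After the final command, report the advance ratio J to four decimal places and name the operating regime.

set_propeller: D = 2.874 m, P = 3.34 m (p = P/D = 1.162143); state ← (V=0, rpm=0)
throttle_to(6051): rpm ← 6051
set_airspeed(93.9): V ← 93.9 m/s
final state: V = 93.9 m/s, rpm = 6051 → n = rpm/60 = 100.850000 rev/s
J = V / (n·D) = 93.9 / (100.850000 × 2.874) = 0.323969
regime bands: climb J<0.5811 | cruise [0.5811, 1.1621) | windmill J≥1.1621
J = 0.3240 → climb

J = 0.3240, regime = climb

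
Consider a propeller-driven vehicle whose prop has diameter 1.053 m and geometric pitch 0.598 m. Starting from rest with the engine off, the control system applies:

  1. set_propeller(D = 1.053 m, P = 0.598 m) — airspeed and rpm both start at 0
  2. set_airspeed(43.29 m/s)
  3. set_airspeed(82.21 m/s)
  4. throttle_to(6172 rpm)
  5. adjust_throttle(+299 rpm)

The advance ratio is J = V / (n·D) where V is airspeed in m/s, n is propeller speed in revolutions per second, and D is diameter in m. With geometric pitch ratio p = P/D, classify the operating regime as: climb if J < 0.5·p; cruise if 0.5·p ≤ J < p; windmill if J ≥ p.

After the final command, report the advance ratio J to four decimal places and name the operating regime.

J = 0.7239, regime = windmill

set_propeller: D = 1.053 m, P = 0.598 m (p = P/D = 0.567901); state ← (V=0, rpm=0)
set_airspeed(43.29): V ← 43.29 m/s
set_airspeed(82.21): V ← 82.21 m/s
throttle_to(6172): rpm ← 6172
adjust_throttle(+299): rpm ← 6172 +299 = 6471
final state: V = 82.21 m/s, rpm = 6471 → n = rpm/60 = 107.850000 rev/s
J = V / (n·D) = 82.21 / (107.850000 × 1.053) = 0.723896
regime bands: climb J<0.2840 | cruise [0.2840, 0.5679) | windmill J≥0.5679
J = 0.7239 → windmill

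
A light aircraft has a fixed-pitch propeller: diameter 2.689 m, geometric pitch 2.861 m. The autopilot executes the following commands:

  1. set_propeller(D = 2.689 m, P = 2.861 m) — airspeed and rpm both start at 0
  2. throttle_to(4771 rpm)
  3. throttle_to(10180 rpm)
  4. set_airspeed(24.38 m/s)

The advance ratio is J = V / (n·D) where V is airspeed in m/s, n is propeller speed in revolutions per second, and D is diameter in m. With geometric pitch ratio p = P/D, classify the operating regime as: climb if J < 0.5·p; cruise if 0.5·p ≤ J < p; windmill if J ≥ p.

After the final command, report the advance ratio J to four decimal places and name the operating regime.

set_propeller: D = 2.689 m, P = 2.861 m (p = P/D = 1.063964); state ← (V=0, rpm=0)
throttle_to(4771): rpm ← 4771
throttle_to(10180): rpm ← 10180
set_airspeed(24.38): V ← 24.38 m/s
final state: V = 24.38 m/s, rpm = 10180 → n = rpm/60 = 169.666667 rev/s
J = V / (n·D) = 24.38 / (169.666667 × 2.689) = 0.053438
regime bands: climb J<0.5320 | cruise [0.5320, 1.0640) | windmill J≥1.0640
J = 0.0534 → climb

J = 0.0534, regime = climb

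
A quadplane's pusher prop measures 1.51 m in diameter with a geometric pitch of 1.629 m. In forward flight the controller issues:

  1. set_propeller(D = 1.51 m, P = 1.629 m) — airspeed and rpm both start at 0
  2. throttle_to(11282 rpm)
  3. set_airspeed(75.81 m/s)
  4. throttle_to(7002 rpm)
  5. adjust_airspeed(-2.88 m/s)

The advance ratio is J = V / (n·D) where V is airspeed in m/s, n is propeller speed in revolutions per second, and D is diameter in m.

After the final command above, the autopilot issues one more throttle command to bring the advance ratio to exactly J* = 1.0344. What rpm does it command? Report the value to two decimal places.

set_propeller: D = 1.51 m, P = 1.629 m (p = P/D = 1.078808); state ← (V=0, rpm=0)
throttle_to(11282): rpm ← 11282
set_airspeed(75.81): V ← 75.81 m/s
throttle_to(7002): rpm ← 7002
adjust_airspeed(-2.88): V ← 75.81 -2.88 = 72.93 m/s
final state: V = 72.93 m/s, rpm = 7002 → n = rpm/60 = 116.700000 rev/s
target J* = 1.0344; solve J* = V/(n·D) for n: n = V/(J*·D) = 72.93/(1.0344 × 1.51) = 46.691815 rev/s
rpm = 60·n = 2801.508889

rpm = 2801.51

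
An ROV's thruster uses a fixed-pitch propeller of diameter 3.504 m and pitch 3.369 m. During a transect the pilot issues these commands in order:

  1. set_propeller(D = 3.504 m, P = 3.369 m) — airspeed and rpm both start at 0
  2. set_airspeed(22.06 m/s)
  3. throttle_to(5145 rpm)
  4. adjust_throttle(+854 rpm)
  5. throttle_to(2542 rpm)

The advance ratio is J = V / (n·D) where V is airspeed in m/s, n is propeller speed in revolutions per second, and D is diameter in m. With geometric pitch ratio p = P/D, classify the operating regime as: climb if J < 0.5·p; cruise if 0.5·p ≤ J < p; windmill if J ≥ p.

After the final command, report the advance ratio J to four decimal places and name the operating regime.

J = 0.1486, regime = climb

set_propeller: D = 3.504 m, P = 3.369 m (p = P/D = 0.961473); state ← (V=0, rpm=0)
set_airspeed(22.06): V ← 22.06 m/s
throttle_to(5145): rpm ← 5145
adjust_throttle(+854): rpm ← 5145 +854 = 5999
throttle_to(2542): rpm ← 2542
final state: V = 22.06 m/s, rpm = 2542 → n = rpm/60 = 42.366667 rev/s
J = V / (n·D) = 22.06 / (42.366667 × 3.504) = 0.148599
regime bands: climb J<0.4807 | cruise [0.4807, 0.9615) | windmill J≥0.9615
J = 0.1486 → climb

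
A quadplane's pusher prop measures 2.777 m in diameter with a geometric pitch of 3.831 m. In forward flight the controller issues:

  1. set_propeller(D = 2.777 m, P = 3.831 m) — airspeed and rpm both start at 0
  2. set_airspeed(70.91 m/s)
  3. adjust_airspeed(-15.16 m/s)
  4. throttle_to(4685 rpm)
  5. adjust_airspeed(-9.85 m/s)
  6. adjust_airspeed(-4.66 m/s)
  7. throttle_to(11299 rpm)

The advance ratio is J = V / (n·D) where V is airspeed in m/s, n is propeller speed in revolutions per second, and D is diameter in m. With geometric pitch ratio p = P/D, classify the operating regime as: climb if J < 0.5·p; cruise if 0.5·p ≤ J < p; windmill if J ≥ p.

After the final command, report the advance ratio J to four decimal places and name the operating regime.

J = 0.0789, regime = climb

set_propeller: D = 2.777 m, P = 3.831 m (p = P/D = 1.379546); state ← (V=0, rpm=0)
set_airspeed(70.91): V ← 70.91 m/s
adjust_airspeed(-15.16): V ← 70.91 -15.16 = 55.75 m/s
throttle_to(4685): rpm ← 4685
adjust_airspeed(-9.85): V ← 55.75 -9.85 = 45.9 m/s
adjust_airspeed(-4.66): V ← 45.9 -4.66 = 41.24 m/s
throttle_to(11299): rpm ← 11299
final state: V = 41.24 m/s, rpm = 11299 → n = rpm/60 = 188.316667 rev/s
J = V / (n·D) = 41.24 / (188.316667 × 2.777) = 0.078859
regime bands: climb J<0.6898 | cruise [0.6898, 1.3795) | windmill J≥1.3795
J = 0.0789 → climb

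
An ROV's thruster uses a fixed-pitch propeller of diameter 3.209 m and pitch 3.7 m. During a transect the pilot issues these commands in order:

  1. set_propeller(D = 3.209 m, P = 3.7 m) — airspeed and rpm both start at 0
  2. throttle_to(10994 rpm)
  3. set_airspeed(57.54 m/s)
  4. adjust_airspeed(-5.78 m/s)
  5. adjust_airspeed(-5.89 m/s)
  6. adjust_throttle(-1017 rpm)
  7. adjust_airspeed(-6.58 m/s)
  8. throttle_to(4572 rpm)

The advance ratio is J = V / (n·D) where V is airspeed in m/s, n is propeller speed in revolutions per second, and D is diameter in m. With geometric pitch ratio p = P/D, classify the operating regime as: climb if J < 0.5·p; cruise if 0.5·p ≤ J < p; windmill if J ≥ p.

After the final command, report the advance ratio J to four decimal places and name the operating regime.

set_propeller: D = 3.209 m, P = 3.7 m (p = P/D = 1.153007); state ← (V=0, rpm=0)
throttle_to(10994): rpm ← 10994
set_airspeed(57.54): V ← 57.54 m/s
adjust_airspeed(-5.78): V ← 57.54 -5.78 = 51.76 m/s
adjust_airspeed(-5.89): V ← 51.76 -5.89 = 45.87 m/s
adjust_throttle(-1017): rpm ← 10994 -1017 = 9977
adjust_airspeed(-6.58): V ← 45.87 -6.58 = 39.29 m/s
throttle_to(4572): rpm ← 4572
final state: V = 39.29 m/s, rpm = 4572 → n = rpm/60 = 76.200000 rev/s
J = V / (n·D) = 39.29 / (76.200000 × 3.209) = 0.160678
regime bands: climb J<0.5765 | cruise [0.5765, 1.1530) | windmill J≥1.1530
J = 0.1607 → climb

J = 0.1607, regime = climb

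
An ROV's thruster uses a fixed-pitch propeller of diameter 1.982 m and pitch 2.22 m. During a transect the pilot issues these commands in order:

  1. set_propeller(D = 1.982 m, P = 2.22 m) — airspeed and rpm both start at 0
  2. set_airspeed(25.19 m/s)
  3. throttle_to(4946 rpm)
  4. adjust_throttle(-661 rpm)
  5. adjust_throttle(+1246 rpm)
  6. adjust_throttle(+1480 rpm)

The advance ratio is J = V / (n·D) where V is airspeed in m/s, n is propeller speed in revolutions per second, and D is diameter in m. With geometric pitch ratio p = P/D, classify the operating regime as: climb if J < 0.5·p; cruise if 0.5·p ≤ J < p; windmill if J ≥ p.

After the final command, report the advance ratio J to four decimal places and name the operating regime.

set_propeller: D = 1.982 m, P = 2.22 m (p = P/D = 1.120081); state ← (V=0, rpm=0)
set_airspeed(25.19): V ← 25.19 m/s
throttle_to(4946): rpm ← 4946
adjust_throttle(-661): rpm ← 4946 -661 = 4285
adjust_throttle(+1246): rpm ← 4285 +1246 = 5531
adjust_throttle(+1480): rpm ← 5531 +1480 = 7011
final state: V = 25.19 m/s, rpm = 7011 → n = rpm/60 = 116.850000 rev/s
J = V / (n·D) = 25.19 / (116.850000 × 1.982) = 0.108767
regime bands: climb J<0.5600 | cruise [0.5600, 1.1201) | windmill J≥1.1201
J = 0.1088 → climb

J = 0.1088, regime = climb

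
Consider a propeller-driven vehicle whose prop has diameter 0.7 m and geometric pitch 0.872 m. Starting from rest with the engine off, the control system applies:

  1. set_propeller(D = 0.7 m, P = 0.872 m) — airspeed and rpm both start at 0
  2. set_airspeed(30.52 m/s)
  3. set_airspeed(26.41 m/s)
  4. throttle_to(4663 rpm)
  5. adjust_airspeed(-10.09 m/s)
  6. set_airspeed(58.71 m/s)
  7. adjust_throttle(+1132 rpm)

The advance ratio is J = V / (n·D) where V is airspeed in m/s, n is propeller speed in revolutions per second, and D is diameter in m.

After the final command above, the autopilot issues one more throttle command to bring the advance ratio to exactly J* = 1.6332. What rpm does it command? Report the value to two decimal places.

rpm = 3081.24

set_propeller: D = 0.7 m, P = 0.872 m (p = P/D = 1.245714); state ← (V=0, rpm=0)
set_airspeed(30.52): V ← 30.52 m/s
set_airspeed(26.41): V ← 26.41 m/s
throttle_to(4663): rpm ← 4663
adjust_airspeed(-10.09): V ← 26.41 -10.09 = 16.32 m/s
set_airspeed(58.71): V ← 58.71 m/s
adjust_throttle(+1132): rpm ← 4663 +1132 = 5795
final state: V = 58.71 m/s, rpm = 5795 → n = rpm/60 = 96.583333 rev/s
target J* = 1.6332; solve J* = V/(n·D) for n: n = V/(J*·D) = 58.71/(1.6332 × 0.7) = 51.354046 rev/s
rpm = 60·n = 3081.242784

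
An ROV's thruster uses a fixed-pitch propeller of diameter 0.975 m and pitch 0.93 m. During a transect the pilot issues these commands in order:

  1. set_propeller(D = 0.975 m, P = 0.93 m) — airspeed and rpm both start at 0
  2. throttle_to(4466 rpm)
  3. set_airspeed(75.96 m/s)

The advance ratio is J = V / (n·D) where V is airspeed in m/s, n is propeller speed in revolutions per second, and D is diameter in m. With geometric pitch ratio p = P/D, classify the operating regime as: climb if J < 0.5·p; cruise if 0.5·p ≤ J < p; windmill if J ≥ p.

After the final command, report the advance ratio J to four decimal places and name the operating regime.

J = 1.0467, regime = windmill

set_propeller: D = 0.975 m, P = 0.93 m (p = P/D = 0.953846); state ← (V=0, rpm=0)
throttle_to(4466): rpm ← 4466
set_airspeed(75.96): V ← 75.96 m/s
final state: V = 75.96 m/s, rpm = 4466 → n = rpm/60 = 74.433333 rev/s
J = V / (n·D) = 75.96 / (74.433333 × 0.975) = 1.046677
regime bands: climb J<0.4769 | cruise [0.4769, 0.9538) | windmill J≥0.9538
J = 1.0467 → windmill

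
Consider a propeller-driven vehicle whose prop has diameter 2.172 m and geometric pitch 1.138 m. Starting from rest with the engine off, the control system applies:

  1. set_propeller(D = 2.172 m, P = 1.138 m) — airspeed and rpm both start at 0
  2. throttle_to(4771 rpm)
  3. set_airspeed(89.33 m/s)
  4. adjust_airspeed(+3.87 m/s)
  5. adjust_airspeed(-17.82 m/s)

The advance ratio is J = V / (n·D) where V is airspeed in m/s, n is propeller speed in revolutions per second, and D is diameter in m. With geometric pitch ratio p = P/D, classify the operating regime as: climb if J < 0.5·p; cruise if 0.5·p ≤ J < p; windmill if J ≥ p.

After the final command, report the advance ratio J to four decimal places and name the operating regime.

set_propeller: D = 2.172 m, P = 1.138 m (p = P/D = 0.523941); state ← (V=0, rpm=0)
throttle_to(4771): rpm ← 4771
set_airspeed(89.33): V ← 89.33 m/s
adjust_airspeed(+3.87): V ← 89.33 +3.87 = 93.2 m/s
adjust_airspeed(-17.82): V ← 93.2 -17.82 = 75.38 m/s
final state: V = 75.38 m/s, rpm = 4771 → n = rpm/60 = 79.516667 rev/s
J = V / (n·D) = 75.38 / (79.516667 × 2.172) = 0.436454
regime bands: climb J<0.2620 | cruise [0.2620, 0.5239) | windmill J≥0.5239
J = 0.4365 → cruise

J = 0.4365, regime = cruise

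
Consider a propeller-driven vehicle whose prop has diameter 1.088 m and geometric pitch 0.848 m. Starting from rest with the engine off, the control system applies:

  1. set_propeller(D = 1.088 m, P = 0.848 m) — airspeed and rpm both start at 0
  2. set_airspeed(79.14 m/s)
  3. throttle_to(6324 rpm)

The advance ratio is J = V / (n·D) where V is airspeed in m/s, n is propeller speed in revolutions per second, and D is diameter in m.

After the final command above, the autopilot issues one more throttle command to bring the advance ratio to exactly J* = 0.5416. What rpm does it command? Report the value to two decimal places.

set_propeller: D = 1.088 m, P = 0.848 m (p = P/D = 0.779412); state ← (V=0, rpm=0)
set_airspeed(79.14): V ← 79.14 m/s
throttle_to(6324): rpm ← 6324
final state: V = 79.14 m/s, rpm = 6324 → n = rpm/60 = 105.400000 rev/s
target J* = 0.5416; solve J* = V/(n·D) for n: n = V/(J*·D) = 79.14/(0.5416 × 1.088) = 134.303860 rev/s
rpm = 60·n = 8058.231601

rpm = 8058.23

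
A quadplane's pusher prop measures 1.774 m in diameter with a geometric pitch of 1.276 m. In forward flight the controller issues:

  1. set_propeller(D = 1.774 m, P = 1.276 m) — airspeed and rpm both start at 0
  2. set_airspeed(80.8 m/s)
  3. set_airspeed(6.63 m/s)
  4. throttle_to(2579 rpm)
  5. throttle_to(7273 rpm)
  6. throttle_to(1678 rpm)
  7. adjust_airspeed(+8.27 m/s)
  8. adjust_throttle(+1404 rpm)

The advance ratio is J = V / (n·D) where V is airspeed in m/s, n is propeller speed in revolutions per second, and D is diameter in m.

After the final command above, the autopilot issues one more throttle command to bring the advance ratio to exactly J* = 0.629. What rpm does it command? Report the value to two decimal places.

rpm = 801.19

set_propeller: D = 1.774 m, P = 1.276 m (p = P/D = 0.719278); state ← (V=0, rpm=0)
set_airspeed(80.8): V ← 80.8 m/s
set_airspeed(6.63): V ← 6.63 m/s
throttle_to(2579): rpm ← 2579
throttle_to(7273): rpm ← 7273
throttle_to(1678): rpm ← 1678
adjust_airspeed(+8.27): V ← 6.63 +8.27 = 14.9 m/s
adjust_throttle(+1404): rpm ← 1678 +1404 = 3082
final state: V = 14.9 m/s, rpm = 3082 → n = rpm/60 = 51.366667 rev/s
target J* = 0.629; solve J* = V/(n·D) for n: n = V/(J*·D) = 14.9/(0.629 × 1.774) = 13.353097 rev/s
rpm = 60·n = 801.185827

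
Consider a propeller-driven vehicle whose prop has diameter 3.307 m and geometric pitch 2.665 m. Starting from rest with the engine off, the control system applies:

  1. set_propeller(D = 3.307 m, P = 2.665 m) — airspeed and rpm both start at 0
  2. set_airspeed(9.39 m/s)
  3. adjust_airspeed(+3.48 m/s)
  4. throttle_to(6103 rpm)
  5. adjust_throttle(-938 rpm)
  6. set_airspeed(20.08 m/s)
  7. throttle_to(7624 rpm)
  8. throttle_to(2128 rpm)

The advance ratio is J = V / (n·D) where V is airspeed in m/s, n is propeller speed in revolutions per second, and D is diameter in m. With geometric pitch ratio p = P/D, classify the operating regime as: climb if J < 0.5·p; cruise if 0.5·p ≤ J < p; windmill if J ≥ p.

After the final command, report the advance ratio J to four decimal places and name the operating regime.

set_propeller: D = 3.307 m, P = 2.665 m (p = P/D = 0.805866); state ← (V=0, rpm=0)
set_airspeed(9.39): V ← 9.39 m/s
adjust_airspeed(+3.48): V ← 9.39 +3.48 = 12.87 m/s
throttle_to(6103): rpm ← 6103
adjust_throttle(-938): rpm ← 6103 -938 = 5165
set_airspeed(20.08): V ← 20.08 m/s
throttle_to(7624): rpm ← 7624
throttle_to(2128): rpm ← 2128
final state: V = 20.08 m/s, rpm = 2128 → n = rpm/60 = 35.466667 rev/s
J = V / (n·D) = 20.08 / (35.466667 × 3.307) = 0.171202
regime bands: climb J<0.4029 | cruise [0.4029, 0.8059) | windmill J≥0.8059
J = 0.1712 → climb

J = 0.1712, regime = climb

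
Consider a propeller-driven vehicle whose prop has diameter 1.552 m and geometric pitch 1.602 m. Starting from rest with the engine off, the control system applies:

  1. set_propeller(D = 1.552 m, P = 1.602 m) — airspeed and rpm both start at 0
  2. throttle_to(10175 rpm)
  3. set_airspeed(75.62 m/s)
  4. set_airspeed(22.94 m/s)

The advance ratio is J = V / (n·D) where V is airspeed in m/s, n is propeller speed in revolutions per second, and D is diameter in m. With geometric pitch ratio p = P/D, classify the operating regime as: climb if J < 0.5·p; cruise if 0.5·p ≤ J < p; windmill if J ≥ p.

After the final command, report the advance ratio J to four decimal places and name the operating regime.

set_propeller: D = 1.552 m, P = 1.602 m (p = P/D = 1.032216); state ← (V=0, rpm=0)
throttle_to(10175): rpm ← 10175
set_airspeed(75.62): V ← 75.62 m/s
set_airspeed(22.94): V ← 22.94 m/s
final state: V = 22.94 m/s, rpm = 10175 → n = rpm/60 = 169.583333 rev/s
J = V / (n·D) = 22.94 / (169.583333 × 1.552) = 0.087160
regime bands: climb J<0.5161 | cruise [0.5161, 1.0322) | windmill J≥1.0322
J = 0.0872 → climb

J = 0.0872, regime = climb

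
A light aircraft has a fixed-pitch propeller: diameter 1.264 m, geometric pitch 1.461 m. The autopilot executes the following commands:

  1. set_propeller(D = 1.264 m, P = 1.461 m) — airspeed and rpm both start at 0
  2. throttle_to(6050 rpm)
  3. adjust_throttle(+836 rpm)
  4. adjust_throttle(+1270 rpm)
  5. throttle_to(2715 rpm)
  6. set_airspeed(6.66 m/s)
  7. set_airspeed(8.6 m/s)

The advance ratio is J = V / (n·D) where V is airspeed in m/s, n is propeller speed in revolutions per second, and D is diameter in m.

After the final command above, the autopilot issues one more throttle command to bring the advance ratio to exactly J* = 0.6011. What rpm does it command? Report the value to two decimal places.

set_propeller: D = 1.264 m, P = 1.461 m (p = P/D = 1.155854); state ← (V=0, rpm=0)
throttle_to(6050): rpm ← 6050
adjust_throttle(+836): rpm ← 6050 +836 = 6886
adjust_throttle(+1270): rpm ← 6886 +1270 = 8156
throttle_to(2715): rpm ← 2715
set_airspeed(6.66): V ← 6.66 m/s
set_airspeed(8.6): V ← 8.6 m/s
final state: V = 8.6 m/s, rpm = 2715 → n = rpm/60 = 45.250000 rev/s
target J* = 0.6011; solve J* = V/(n·D) for n: n = V/(J*·D) = 8.6/(0.6011 × 1.264) = 11.318911 rev/s
rpm = 60·n = 679.134667

rpm = 679.13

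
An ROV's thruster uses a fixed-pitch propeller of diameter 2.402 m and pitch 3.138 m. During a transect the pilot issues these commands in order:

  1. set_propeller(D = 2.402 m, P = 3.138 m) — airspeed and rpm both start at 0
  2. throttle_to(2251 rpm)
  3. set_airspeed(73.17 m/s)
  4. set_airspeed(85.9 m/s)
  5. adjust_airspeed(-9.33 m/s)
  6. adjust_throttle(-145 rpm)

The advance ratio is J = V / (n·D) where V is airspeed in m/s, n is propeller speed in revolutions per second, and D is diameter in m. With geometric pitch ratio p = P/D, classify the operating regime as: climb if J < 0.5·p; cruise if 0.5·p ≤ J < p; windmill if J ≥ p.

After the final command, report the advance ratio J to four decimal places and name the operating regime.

set_propeller: D = 2.402 m, P = 3.138 m (p = P/D = 1.306411); state ← (V=0, rpm=0)
throttle_to(2251): rpm ← 2251
set_airspeed(73.17): V ← 73.17 m/s
set_airspeed(85.9): V ← 85.9 m/s
adjust_airspeed(-9.33): V ← 85.9 -9.33 = 76.57 m/s
adjust_throttle(-145): rpm ← 2251 -145 = 2106
final state: V = 76.57 m/s, rpm = 2106 → n = rpm/60 = 35.100000 rev/s
J = V / (n·D) = 76.57 / (35.100000 × 2.402) = 0.908194
regime bands: climb J<0.6532 | cruise [0.6532, 1.3064) | windmill J≥1.3064
J = 0.9082 → cruise

J = 0.9082, regime = cruise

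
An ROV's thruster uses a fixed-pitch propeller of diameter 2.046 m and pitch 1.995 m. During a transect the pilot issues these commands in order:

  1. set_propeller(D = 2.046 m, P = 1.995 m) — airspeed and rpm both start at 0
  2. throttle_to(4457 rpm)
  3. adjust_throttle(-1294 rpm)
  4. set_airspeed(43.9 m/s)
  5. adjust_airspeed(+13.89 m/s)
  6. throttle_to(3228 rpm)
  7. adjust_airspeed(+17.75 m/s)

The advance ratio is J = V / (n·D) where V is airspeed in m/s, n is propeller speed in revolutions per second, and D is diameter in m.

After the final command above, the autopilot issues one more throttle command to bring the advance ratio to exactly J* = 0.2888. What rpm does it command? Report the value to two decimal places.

rpm = 7670.53

set_propeller: D = 2.046 m, P = 1.995 m (p = P/D = 0.975073); state ← (V=0, rpm=0)
throttle_to(4457): rpm ← 4457
adjust_throttle(-1294): rpm ← 4457 -1294 = 3163
set_airspeed(43.9): V ← 43.9 m/s
adjust_airspeed(+13.89): V ← 43.9 +13.89 = 57.79 m/s
throttle_to(3228): rpm ← 3228
adjust_airspeed(+17.75): V ← 57.79 +17.75 = 75.54 m/s
final state: V = 75.54 m/s, rpm = 3228 → n = rpm/60 = 53.800000 rev/s
target J* = 0.2888; solve J* = V/(n·D) for n: n = V/(J*·D) = 75.54/(0.2888 × 2.046) = 127.842178 rev/s
rpm = 60·n = 7670.530702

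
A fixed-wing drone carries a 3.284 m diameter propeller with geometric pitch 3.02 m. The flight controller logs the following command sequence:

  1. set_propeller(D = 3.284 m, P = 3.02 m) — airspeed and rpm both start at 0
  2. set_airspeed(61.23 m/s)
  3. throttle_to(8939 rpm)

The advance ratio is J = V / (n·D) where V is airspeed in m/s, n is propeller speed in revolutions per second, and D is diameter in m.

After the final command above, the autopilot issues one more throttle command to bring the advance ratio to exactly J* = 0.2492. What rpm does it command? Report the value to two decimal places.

rpm = 4489.15

set_propeller: D = 3.284 m, P = 3.02 m (p = P/D = 0.919610); state ← (V=0, rpm=0)
set_airspeed(61.23): V ← 61.23 m/s
throttle_to(8939): rpm ← 8939
final state: V = 61.23 m/s, rpm = 8939 → n = rpm/60 = 148.983333 rev/s
target J* = 0.2492; solve J* = V/(n·D) for n: n = V/(J*·D) = 61.23/(0.2492 × 3.284) = 74.819202 rev/s
rpm = 60·n = 4489.152132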